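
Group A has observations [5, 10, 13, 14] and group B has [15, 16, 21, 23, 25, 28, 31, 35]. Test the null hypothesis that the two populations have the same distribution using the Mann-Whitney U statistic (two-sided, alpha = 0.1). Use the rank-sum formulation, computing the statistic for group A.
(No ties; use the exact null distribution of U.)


Step 1: Combine and sort all 12 observations; assign midranks.
sorted (value, group): (5,X), (10,X), (13,X), (14,X), (15,Y), (16,Y), (21,Y), (23,Y), (25,Y), (28,Y), (31,Y), (35,Y)
ranks: 5->1, 10->2, 13->3, 14->4, 15->5, 16->6, 21->7, 23->8, 25->9, 28->10, 31->11, 35->12
Step 2: Rank sum for X: R1 = 1 + 2 + 3 + 4 = 10.
Step 3: U_X = R1 - n1(n1+1)/2 = 10 - 4*5/2 = 10 - 10 = 0.
       U_Y = n1*n2 - U_X = 32 - 0 = 32.
Step 4: No ties, so the exact null distribution of U (based on enumerating the C(12,4) = 495 equally likely rank assignments) gives the two-sided p-value.
Step 5: p-value = 0.004040; compare to alpha = 0.1. reject H0.

U_X = 0, p = 0.004040, reject H0 at alpha = 0.1.


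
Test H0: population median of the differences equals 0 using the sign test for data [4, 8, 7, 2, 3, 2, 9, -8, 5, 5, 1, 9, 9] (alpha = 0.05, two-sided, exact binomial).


Step 1: Discard zero differences. Original n = 13; n_eff = number of nonzero differences = 13.
Nonzero differences (with sign): +4, +8, +7, +2, +3, +2, +9, -8, +5, +5, +1, +9, +9
Step 2: Count signs: positive = 12, negative = 1.
Step 3: Under H0: P(positive) = 0.5, so the number of positives S ~ Bin(13, 0.5).
Step 4: Two-sided exact p-value = sum of Bin(13,0.5) probabilities at or below the observed probability = 0.003418.
Step 5: alpha = 0.05. reject H0.

n_eff = 13, pos = 12, neg = 1, p = 0.003418, reject H0.


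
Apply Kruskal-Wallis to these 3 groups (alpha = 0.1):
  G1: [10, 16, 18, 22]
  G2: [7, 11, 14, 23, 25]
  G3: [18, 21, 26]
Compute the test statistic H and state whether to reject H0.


Step 1: Combine all N = 12 observations and assign midranks.
sorted (value, group, rank): (7,G2,1), (10,G1,2), (11,G2,3), (14,G2,4), (16,G1,5), (18,G1,6.5), (18,G3,6.5), (21,G3,8), (22,G1,9), (23,G2,10), (25,G2,11), (26,G3,12)
Step 2: Sum ranks within each group.
R_1 = 22.5 (n_1 = 4)
R_2 = 29 (n_2 = 5)
R_3 = 26.5 (n_3 = 3)
Step 3: H = 12/(N(N+1)) * sum(R_i^2/n_i) - 3(N+1)
     = 12/(12*13) * (22.5^2/4 + 29^2/5 + 26.5^2/3) - 3*13
     = 0.076923 * 528.846 - 39
     = 1.680449.
Step 4: Ties present; correction factor C = 1 - 6/(12^3 - 12) = 0.996503. Corrected H = 1.680449 / 0.996503 = 1.686345.
Step 5: Under H0, H ~ chi^2(2); p-value = 0.430343.
Step 6: alpha = 0.1. fail to reject H0.

H = 1.6863, df = 2, p = 0.430343, fail to reject H0.


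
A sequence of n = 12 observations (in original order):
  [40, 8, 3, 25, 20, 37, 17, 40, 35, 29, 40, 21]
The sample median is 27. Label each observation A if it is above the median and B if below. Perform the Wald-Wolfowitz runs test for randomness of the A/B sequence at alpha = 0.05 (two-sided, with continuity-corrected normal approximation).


Step 1: Compute median = 27; label A = above, B = below.
Labels in order: ABBBBABAAAAB  (n_A = 6, n_B = 6)
Step 2: Count runs R = 6.
Step 3: Under H0 (random ordering), E[R] = 2*n_A*n_B/(n_A+n_B) + 1 = 2*6*6/12 + 1 = 7.0000.
        Var[R] = 2*n_A*n_B*(2*n_A*n_B - n_A - n_B) / ((n_A+n_B)^2 * (n_A+n_B-1)) = 4320/1584 = 2.7273.
        SD[R] = 1.6514.
Step 4: Continuity-corrected z = (R + 0.5 - E[R]) / SD[R] = (6 + 0.5 - 7.0000) / 1.6514 = -0.3028.
Step 5: Two-sided p-value via normal approximation = 2*(1 - Phi(|z|)) = 0.762069.
Step 6: alpha = 0.05. fail to reject H0.

R = 6, z = -0.3028, p = 0.762069, fail to reject H0.


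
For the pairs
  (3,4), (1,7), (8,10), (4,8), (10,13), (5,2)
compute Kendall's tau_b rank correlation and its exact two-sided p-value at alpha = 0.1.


Step 1: Enumerate the 15 unordered pairs (i,j) with i<j and classify each by sign(x_j-x_i) * sign(y_j-y_i).
  (1,2):dx=-2,dy=+3->D; (1,3):dx=+5,dy=+6->C; (1,4):dx=+1,dy=+4->C; (1,5):dx=+7,dy=+9->C
  (1,6):dx=+2,dy=-2->D; (2,3):dx=+7,dy=+3->C; (2,4):dx=+3,dy=+1->C; (2,5):dx=+9,dy=+6->C
  (2,6):dx=+4,dy=-5->D; (3,4):dx=-4,dy=-2->C; (3,5):dx=+2,dy=+3->C; (3,6):dx=-3,dy=-8->C
  (4,5):dx=+6,dy=+5->C; (4,6):dx=+1,dy=-6->D; (5,6):dx=-5,dy=-11->C
Step 2: C = 11, D = 4, total pairs = 15.
Step 3: tau = (C - D)/(n(n-1)/2) = (11 - 4)/15 = 0.466667.
Step 4: Exact two-sided p-value (enumerate n! = 720 permutations of y under H0): p = 0.272222.
Step 5: alpha = 0.1. fail to reject H0.

tau_b = 0.4667 (C=11, D=4), p = 0.272222, fail to reject H0.


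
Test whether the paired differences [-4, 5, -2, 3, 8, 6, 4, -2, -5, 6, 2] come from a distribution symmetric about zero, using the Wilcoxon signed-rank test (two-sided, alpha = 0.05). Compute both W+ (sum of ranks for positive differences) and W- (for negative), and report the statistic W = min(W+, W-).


Step 1: Drop any zero differences (none here) and take |d_i|.
|d| = [4, 5, 2, 3, 8, 6, 4, 2, 5, 6, 2]
Step 2: Midrank |d_i| (ties get averaged ranks).
ranks: |4|->5.5, |5|->7.5, |2|->2, |3|->4, |8|->11, |6|->9.5, |4|->5.5, |2|->2, |5|->7.5, |6|->9.5, |2|->2
Step 3: Attach original signs; sum ranks with positive sign and with negative sign.
W+ = 7.5 + 4 + 11 + 9.5 + 5.5 + 9.5 + 2 = 49
W- = 5.5 + 2 + 2 + 7.5 = 17
(Check: W+ + W- = 66 should equal n(n+1)/2 = 66.)
Step 4: Test statistic W = min(W+, W-) = 17.
Step 5: Ties in |d|, so use the tie-corrected normal approximation.
        E[W] = n(n+1)/4 = 11*12/4 = 33.
        Tie groups: |d|=2 (t=3), |d|=4 (t=2), |d|=5 (t=2), |d|=6 (t=2); sum(t^3 - t) = 42.
        Var[W] = n(n+1)(2n+1)/24 - sum(t^3-t)/48 = 3036/24 - 42/48 = 125.625.
        z = (W - E[W]) / sqrt(Var[W]) = (17 - 33) / 11.2083 = -1.4275.
        Two-sided p = 2*Phi(z) = 0.153430.
Step 6: alpha = 0.05. fail to reject H0.

W+ = 49, W- = 17, W = min = 17, p = 0.153430, fail to reject H0.


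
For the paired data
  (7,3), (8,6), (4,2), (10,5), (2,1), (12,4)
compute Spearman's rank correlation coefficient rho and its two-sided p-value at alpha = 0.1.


Step 1: Rank x and y separately (midranks; no ties here).
rank(x): 7->3, 8->4, 4->2, 10->5, 2->1, 12->6
rank(y): 3->3, 6->6, 2->2, 5->5, 1->1, 4->4
Step 2: d_i = R_x(i) - R_y(i); compute d_i^2.
  (3-3)^2=0, (4-6)^2=4, (2-2)^2=0, (5-5)^2=0, (1-1)^2=0, (6-4)^2=4
sum(d^2) = 8.
Step 3: rho = 1 - 6*8 / (6*(6^2 - 1)) = 1 - 48/210 = 0.771429.
Step 4: Under H0, t = rho * sqrt((n-2)/(1-rho^2)) = 2.4247 ~ t(4).
Step 5: Two-sided p-value from the t-distribution with 4 df = 0.072397.
Step 6: alpha = 0.1. reject H0.

rho = 0.7714, p = 0.072397, reject H0 at alpha = 0.1.


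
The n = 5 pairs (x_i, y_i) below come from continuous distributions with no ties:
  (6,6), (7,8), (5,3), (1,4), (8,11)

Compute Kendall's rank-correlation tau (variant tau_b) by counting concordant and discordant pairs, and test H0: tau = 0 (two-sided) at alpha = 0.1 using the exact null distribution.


Step 1: Enumerate the 10 unordered pairs (i,j) with i<j and classify each by sign(x_j-x_i) * sign(y_j-y_i).
  (1,2):dx=+1,dy=+2->C; (1,3):dx=-1,dy=-3->C; (1,4):dx=-5,dy=-2->C; (1,5):dx=+2,dy=+5->C
  (2,3):dx=-2,dy=-5->C; (2,4):dx=-6,dy=-4->C; (2,5):dx=+1,dy=+3->C; (3,4):dx=-4,dy=+1->D
  (3,5):dx=+3,dy=+8->C; (4,5):dx=+7,dy=+7->C
Step 2: C = 9, D = 1, total pairs = 10.
Step 3: tau = (C - D)/(n(n-1)/2) = (9 - 1)/10 = 0.800000.
Step 4: Exact two-sided p-value (enumerate n! = 120 permutations of y under H0): p = 0.083333.
Step 5: alpha = 0.1. reject H0.

tau_b = 0.8000 (C=9, D=1), p = 0.083333, reject H0.


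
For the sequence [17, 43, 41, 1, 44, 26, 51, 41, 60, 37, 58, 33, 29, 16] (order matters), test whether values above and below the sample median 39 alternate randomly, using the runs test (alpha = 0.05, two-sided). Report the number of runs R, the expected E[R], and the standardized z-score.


Step 1: Compute median = 39; label A = above, B = below.
Labels in order: BAABABAAABABBB  (n_A = 7, n_B = 7)
Step 2: Count runs R = 9.
Step 3: Under H0 (random ordering), E[R] = 2*n_A*n_B/(n_A+n_B) + 1 = 2*7*7/14 + 1 = 8.0000.
        Var[R] = 2*n_A*n_B*(2*n_A*n_B - n_A - n_B) / ((n_A+n_B)^2 * (n_A+n_B-1)) = 8232/2548 = 3.2308.
        SD[R] = 1.7974.
Step 4: Continuity-corrected z = (R - 0.5 - E[R]) / SD[R] = (9 - 0.5 - 8.0000) / 1.7974 = 0.2782.
Step 5: Two-sided p-value via normal approximation = 2*(1 - Phi(|z|)) = 0.780879.
Step 6: alpha = 0.05. fail to reject H0.

R = 9, z = 0.2782, p = 0.780879, fail to reject H0.


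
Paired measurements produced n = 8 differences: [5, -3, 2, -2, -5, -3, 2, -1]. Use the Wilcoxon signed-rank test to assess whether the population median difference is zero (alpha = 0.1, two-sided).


Step 1: Drop any zero differences (none here) and take |d_i|.
|d| = [5, 3, 2, 2, 5, 3, 2, 1]
Step 2: Midrank |d_i| (ties get averaged ranks).
ranks: |5|->7.5, |3|->5.5, |2|->3, |2|->3, |5|->7.5, |3|->5.5, |2|->3, |1|->1
Step 3: Attach original signs; sum ranks with positive sign and with negative sign.
W+ = 7.5 + 3 + 3 = 13.5
W- = 5.5 + 3 + 7.5 + 5.5 + 1 = 22.5
(Check: W+ + W- = 36 should equal n(n+1)/2 = 36.)
Step 4: Test statistic W = min(W+, W-) = 13.5.
Step 5: Ties in |d|, so use the tie-corrected normal approximation.
        E[W] = n(n+1)/4 = 8*9/4 = 18.
        Tie groups: |d|=2 (t=3), |d|=3 (t=2), |d|=5 (t=2); sum(t^3 - t) = 36.
        Var[W] = n(n+1)(2n+1)/24 - sum(t^3-t)/48 = 1224/24 - 36/48 = 50.25.
        z = (W - E[W]) / sqrt(Var[W]) = (13.5 - 18) / 7.0887 = -0.6348.
        Two-sided p = 2*Phi(z) = 0.525552.
Step 6: alpha = 0.1. fail to reject H0.

W+ = 13.5, W- = 22.5, W = min = 13.5, p = 0.525552, fail to reject H0.


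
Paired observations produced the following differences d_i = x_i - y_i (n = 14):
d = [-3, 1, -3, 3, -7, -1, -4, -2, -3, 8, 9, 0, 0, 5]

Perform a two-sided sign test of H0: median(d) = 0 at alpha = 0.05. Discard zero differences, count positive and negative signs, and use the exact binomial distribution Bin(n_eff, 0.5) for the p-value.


Step 1: Discard zero differences. Original n = 14; n_eff = number of nonzero differences = 12.
Nonzero differences (with sign): -3, +1, -3, +3, -7, -1, -4, -2, -3, +8, +9, +5
Step 2: Count signs: positive = 5, negative = 7.
Step 3: Under H0: P(positive) = 0.5, so the number of positives S ~ Bin(12, 0.5).
Step 4: Two-sided exact p-value = sum of Bin(12,0.5) probabilities at or below the observed probability = 0.774414.
Step 5: alpha = 0.05. fail to reject H0.

n_eff = 12, pos = 5, neg = 7, p = 0.774414, fail to reject H0.


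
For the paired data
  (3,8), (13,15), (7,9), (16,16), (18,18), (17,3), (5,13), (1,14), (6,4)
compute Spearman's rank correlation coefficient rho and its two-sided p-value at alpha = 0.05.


Step 1: Rank x and y separately (midranks; no ties here).
rank(x): 3->2, 13->6, 7->5, 16->7, 18->9, 17->8, 5->3, 1->1, 6->4
rank(y): 8->3, 15->7, 9->4, 16->8, 18->9, 3->1, 13->5, 14->6, 4->2
Step 2: d_i = R_x(i) - R_y(i); compute d_i^2.
  (2-3)^2=1, (6-7)^2=1, (5-4)^2=1, (7-8)^2=1, (9-9)^2=0, (8-1)^2=49, (3-5)^2=4, (1-6)^2=25, (4-2)^2=4
sum(d^2) = 86.
Step 3: rho = 1 - 6*86 / (9*(9^2 - 1)) = 1 - 516/720 = 0.283333.
Step 4: Under H0, t = rho * sqrt((n-2)/(1-rho^2)) = 0.7817 ~ t(7).
Step 5: Two-sided p-value from the t-distribution with 7 df = 0.460030.
Step 6: alpha = 0.05. fail to reject H0.

rho = 0.2833, p = 0.460030, fail to reject H0 at alpha = 0.05.


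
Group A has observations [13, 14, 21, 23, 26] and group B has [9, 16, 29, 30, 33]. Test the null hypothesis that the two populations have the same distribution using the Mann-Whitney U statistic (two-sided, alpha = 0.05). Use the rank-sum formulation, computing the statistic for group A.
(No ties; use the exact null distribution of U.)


Step 1: Combine and sort all 10 observations; assign midranks.
sorted (value, group): (9,Y), (13,X), (14,X), (16,Y), (21,X), (23,X), (26,X), (29,Y), (30,Y), (33,Y)
ranks: 9->1, 13->2, 14->3, 16->4, 21->5, 23->6, 26->7, 29->8, 30->9, 33->10
Step 2: Rank sum for X: R1 = 2 + 3 + 5 + 6 + 7 = 23.
Step 3: U_X = R1 - n1(n1+1)/2 = 23 - 5*6/2 = 23 - 15 = 8.
       U_Y = n1*n2 - U_X = 25 - 8 = 17.
Step 4: No ties, so the exact null distribution of U (based on enumerating the C(10,5) = 252 equally likely rank assignments) gives the two-sided p-value.
Step 5: p-value = 0.420635; compare to alpha = 0.05. fail to reject H0.

U_X = 8, p = 0.420635, fail to reject H0 at alpha = 0.05.


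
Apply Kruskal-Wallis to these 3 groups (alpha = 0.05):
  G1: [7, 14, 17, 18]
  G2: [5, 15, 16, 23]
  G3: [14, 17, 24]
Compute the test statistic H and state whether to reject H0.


Step 1: Combine all N = 11 observations and assign midranks.
sorted (value, group, rank): (5,G2,1), (7,G1,2), (14,G1,3.5), (14,G3,3.5), (15,G2,5), (16,G2,6), (17,G1,7.5), (17,G3,7.5), (18,G1,9), (23,G2,10), (24,G3,11)
Step 2: Sum ranks within each group.
R_1 = 22 (n_1 = 4)
R_2 = 22 (n_2 = 4)
R_3 = 22 (n_3 = 3)
Step 3: H = 12/(N(N+1)) * sum(R_i^2/n_i) - 3(N+1)
     = 12/(11*12) * (22^2/4 + 22^2/4 + 22^2/3) - 3*12
     = 0.090909 * 403.333 - 36
     = 0.666667.
Step 4: Ties present; correction factor C = 1 - 12/(11^3 - 11) = 0.990909. Corrected H = 0.666667 / 0.990909 = 0.672783.
Step 5: Under H0, H ~ chi^2(2); p-value = 0.714343.
Step 6: alpha = 0.05. fail to reject H0.

H = 0.6728, df = 2, p = 0.714343, fail to reject H0.


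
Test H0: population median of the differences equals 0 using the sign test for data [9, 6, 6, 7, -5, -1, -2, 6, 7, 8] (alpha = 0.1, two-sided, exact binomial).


Step 1: Discard zero differences. Original n = 10; n_eff = number of nonzero differences = 10.
Nonzero differences (with sign): +9, +6, +6, +7, -5, -1, -2, +6, +7, +8
Step 2: Count signs: positive = 7, negative = 3.
Step 3: Under H0: P(positive) = 0.5, so the number of positives S ~ Bin(10, 0.5).
Step 4: Two-sided exact p-value = sum of Bin(10,0.5) probabilities at or below the observed probability = 0.343750.
Step 5: alpha = 0.1. fail to reject H0.

n_eff = 10, pos = 7, neg = 3, p = 0.343750, fail to reject H0.


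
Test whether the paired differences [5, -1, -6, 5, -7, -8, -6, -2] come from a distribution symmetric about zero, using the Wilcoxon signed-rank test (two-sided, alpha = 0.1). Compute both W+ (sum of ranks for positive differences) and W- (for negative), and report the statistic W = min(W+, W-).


Step 1: Drop any zero differences (none here) and take |d_i|.
|d| = [5, 1, 6, 5, 7, 8, 6, 2]
Step 2: Midrank |d_i| (ties get averaged ranks).
ranks: |5|->3.5, |1|->1, |6|->5.5, |5|->3.5, |7|->7, |8|->8, |6|->5.5, |2|->2
Step 3: Attach original signs; sum ranks with positive sign and with negative sign.
W+ = 3.5 + 3.5 = 7
W- = 1 + 5.5 + 7 + 8 + 5.5 + 2 = 29
(Check: W+ + W- = 36 should equal n(n+1)/2 = 36.)
Step 4: Test statistic W = min(W+, W-) = 7.
Step 5: Ties in |d|, so use the tie-corrected normal approximation.
        E[W] = n(n+1)/4 = 8*9/4 = 18.
        Tie groups: |d|=5 (t=2), |d|=6 (t=2); sum(t^3 - t) = 12.
        Var[W] = n(n+1)(2n+1)/24 - sum(t^3-t)/48 = 1224/24 - 12/48 = 50.75.
        z = (W - E[W]) / sqrt(Var[W]) = (7 - 18) / 7.1239 = -1.5441.
        Two-sided p = 2*Phi(z) = 0.122565.
Step 6: alpha = 0.1. fail to reject H0.

W+ = 7, W- = 29, W = min = 7, p = 0.122565, fail to reject H0.


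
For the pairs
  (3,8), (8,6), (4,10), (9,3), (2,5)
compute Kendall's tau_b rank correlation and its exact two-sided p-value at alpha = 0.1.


Step 1: Enumerate the 10 unordered pairs (i,j) with i<j and classify each by sign(x_j-x_i) * sign(y_j-y_i).
  (1,2):dx=+5,dy=-2->D; (1,3):dx=+1,dy=+2->C; (1,4):dx=+6,dy=-5->D; (1,5):dx=-1,dy=-3->C
  (2,3):dx=-4,dy=+4->D; (2,4):dx=+1,dy=-3->D; (2,5):dx=-6,dy=-1->C; (3,4):dx=+5,dy=-7->D
  (3,5):dx=-2,dy=-5->C; (4,5):dx=-7,dy=+2->D
Step 2: C = 4, D = 6, total pairs = 10.
Step 3: tau = (C - D)/(n(n-1)/2) = (4 - 6)/10 = -0.200000.
Step 4: Exact two-sided p-value (enumerate n! = 120 permutations of y under H0): p = 0.816667.
Step 5: alpha = 0.1. fail to reject H0.

tau_b = -0.2000 (C=4, D=6), p = 0.816667, fail to reject H0.


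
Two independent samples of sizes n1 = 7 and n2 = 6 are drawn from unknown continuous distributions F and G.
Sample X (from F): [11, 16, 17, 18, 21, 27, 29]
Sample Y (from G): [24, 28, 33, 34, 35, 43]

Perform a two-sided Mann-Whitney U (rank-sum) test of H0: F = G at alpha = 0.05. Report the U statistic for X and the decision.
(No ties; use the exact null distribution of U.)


Step 1: Combine and sort all 13 observations; assign midranks.
sorted (value, group): (11,X), (16,X), (17,X), (18,X), (21,X), (24,Y), (27,X), (28,Y), (29,X), (33,Y), (34,Y), (35,Y), (43,Y)
ranks: 11->1, 16->2, 17->3, 18->4, 21->5, 24->6, 27->7, 28->8, 29->9, 33->10, 34->11, 35->12, 43->13
Step 2: Rank sum for X: R1 = 1 + 2 + 3 + 4 + 5 + 7 + 9 = 31.
Step 3: U_X = R1 - n1(n1+1)/2 = 31 - 7*8/2 = 31 - 28 = 3.
       U_Y = n1*n2 - U_X = 42 - 3 = 39.
Step 4: No ties, so the exact null distribution of U (based on enumerating the C(13,7) = 1716 equally likely rank assignments) gives the two-sided p-value.
Step 5: p-value = 0.008159; compare to alpha = 0.05. reject H0.

U_X = 3, p = 0.008159, reject H0 at alpha = 0.05.


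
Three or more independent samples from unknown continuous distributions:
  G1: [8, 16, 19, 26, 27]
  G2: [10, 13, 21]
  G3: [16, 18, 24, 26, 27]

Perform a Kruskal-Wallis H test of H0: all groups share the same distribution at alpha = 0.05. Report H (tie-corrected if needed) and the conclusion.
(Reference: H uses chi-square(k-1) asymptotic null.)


Step 1: Combine all N = 13 observations and assign midranks.
sorted (value, group, rank): (8,G1,1), (10,G2,2), (13,G2,3), (16,G1,4.5), (16,G3,4.5), (18,G3,6), (19,G1,7), (21,G2,8), (24,G3,9), (26,G1,10.5), (26,G3,10.5), (27,G1,12.5), (27,G3,12.5)
Step 2: Sum ranks within each group.
R_1 = 35.5 (n_1 = 5)
R_2 = 13 (n_2 = 3)
R_3 = 42.5 (n_3 = 5)
Step 3: H = 12/(N(N+1)) * sum(R_i^2/n_i) - 3(N+1)
     = 12/(13*14) * (35.5^2/5 + 13^2/3 + 42.5^2/5) - 3*14
     = 0.065934 * 669.633 - 42
     = 2.151648.
Step 4: Ties present; correction factor C = 1 - 18/(13^3 - 13) = 0.991758. Corrected H = 2.151648 / 0.991758 = 2.169529.
Step 5: Under H0, H ~ chi^2(2); p-value = 0.337981.
Step 6: alpha = 0.05. fail to reject H0.

H = 2.1695, df = 2, p = 0.337981, fail to reject H0.


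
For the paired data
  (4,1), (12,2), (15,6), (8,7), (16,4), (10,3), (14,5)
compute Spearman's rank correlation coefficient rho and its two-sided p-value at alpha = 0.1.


Step 1: Rank x and y separately (midranks; no ties here).
rank(x): 4->1, 12->4, 15->6, 8->2, 16->7, 10->3, 14->5
rank(y): 1->1, 2->2, 6->6, 7->7, 4->4, 3->3, 5->5
Step 2: d_i = R_x(i) - R_y(i); compute d_i^2.
  (1-1)^2=0, (4-2)^2=4, (6-6)^2=0, (2-7)^2=25, (7-4)^2=9, (3-3)^2=0, (5-5)^2=0
sum(d^2) = 38.
Step 3: rho = 1 - 6*38 / (7*(7^2 - 1)) = 1 - 228/336 = 0.321429.
Step 4: Under H0, t = rho * sqrt((n-2)/(1-rho^2)) = 0.7590 ~ t(5).
Step 5: Two-sided p-value from the t-distribution with 5 df = 0.482072.
Step 6: alpha = 0.1. fail to reject H0.

rho = 0.3214, p = 0.482072, fail to reject H0 at alpha = 0.1.


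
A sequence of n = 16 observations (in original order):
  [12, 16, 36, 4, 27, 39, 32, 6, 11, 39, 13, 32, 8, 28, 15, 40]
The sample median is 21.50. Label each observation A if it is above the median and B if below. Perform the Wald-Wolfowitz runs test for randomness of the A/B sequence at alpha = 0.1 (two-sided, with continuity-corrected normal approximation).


Step 1: Compute median = 21.50; label A = above, B = below.
Labels in order: BBABAAABBABABABA  (n_A = 8, n_B = 8)
Step 2: Count runs R = 12.
Step 3: Under H0 (random ordering), E[R] = 2*n_A*n_B/(n_A+n_B) + 1 = 2*8*8/16 + 1 = 9.0000.
        Var[R] = 2*n_A*n_B*(2*n_A*n_B - n_A - n_B) / ((n_A+n_B)^2 * (n_A+n_B-1)) = 14336/3840 = 3.7333.
        SD[R] = 1.9322.
Step 4: Continuity-corrected z = (R - 0.5 - E[R]) / SD[R] = (12 - 0.5 - 9.0000) / 1.9322 = 1.2939.
Step 5: Two-sided p-value via normal approximation = 2*(1 - Phi(|z|)) = 0.195709.
Step 6: alpha = 0.1. fail to reject H0.

R = 12, z = 1.2939, p = 0.195709, fail to reject H0.


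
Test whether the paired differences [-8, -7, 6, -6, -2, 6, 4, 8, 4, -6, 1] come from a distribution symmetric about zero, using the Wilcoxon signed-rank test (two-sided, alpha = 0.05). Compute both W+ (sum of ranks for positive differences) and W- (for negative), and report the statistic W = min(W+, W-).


Step 1: Drop any zero differences (none here) and take |d_i|.
|d| = [8, 7, 6, 6, 2, 6, 4, 8, 4, 6, 1]
Step 2: Midrank |d_i| (ties get averaged ranks).
ranks: |8|->10.5, |7|->9, |6|->6.5, |6|->6.5, |2|->2, |6|->6.5, |4|->3.5, |8|->10.5, |4|->3.5, |6|->6.5, |1|->1
Step 3: Attach original signs; sum ranks with positive sign and with negative sign.
W+ = 6.5 + 6.5 + 3.5 + 10.5 + 3.5 + 1 = 31.5
W- = 10.5 + 9 + 6.5 + 2 + 6.5 = 34.5
(Check: W+ + W- = 66 should equal n(n+1)/2 = 66.)
Step 4: Test statistic W = min(W+, W-) = 31.5.
Step 5: Ties in |d|, so use the tie-corrected normal approximation.
        E[W] = n(n+1)/4 = 11*12/4 = 33.
        Tie groups: |d|=4 (t=2), |d|=6 (t=4), |d|=8 (t=2); sum(t^3 - t) = 72.
        Var[W] = n(n+1)(2n+1)/24 - sum(t^3-t)/48 = 3036/24 - 72/48 = 125.
        z = (W - E[W]) / sqrt(Var[W]) = (31.5 - 33) / 11.1803 = -0.1342.
        Two-sided p = 2*Phi(z) = 0.893273.
Step 6: alpha = 0.05. fail to reject H0.

W+ = 31.5, W- = 34.5, W = min = 31.5, p = 0.893273, fail to reject H0.


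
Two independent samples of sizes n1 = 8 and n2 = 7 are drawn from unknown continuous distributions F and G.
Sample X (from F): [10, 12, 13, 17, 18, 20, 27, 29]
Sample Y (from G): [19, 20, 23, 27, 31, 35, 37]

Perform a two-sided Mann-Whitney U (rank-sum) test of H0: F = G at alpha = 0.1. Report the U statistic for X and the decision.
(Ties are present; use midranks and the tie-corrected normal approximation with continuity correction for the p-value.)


Step 1: Combine and sort all 15 observations; assign midranks.
sorted (value, group): (10,X), (12,X), (13,X), (17,X), (18,X), (19,Y), (20,X), (20,Y), (23,Y), (27,X), (27,Y), (29,X), (31,Y), (35,Y), (37,Y)
ranks: 10->1, 12->2, 13->3, 17->4, 18->5, 19->6, 20->7.5, 20->7.5, 23->9, 27->10.5, 27->10.5, 29->12, 31->13, 35->14, 37->15
Step 2: Rank sum for X: R1 = 1 + 2 + 3 + 4 + 5 + 7.5 + 10.5 + 12 = 45.
Step 3: U_X = R1 - n1(n1+1)/2 = 45 - 8*9/2 = 45 - 36 = 9.
       U_Y = n1*n2 - U_X = 56 - 9 = 47.
Step 4: Ties are present, so use the tie-corrected normal approximation (with continuity correction) for the p-value.
Step 5: p-value = 0.031969; compare to alpha = 0.1. reject H0.

U_X = 9, p = 0.031969, reject H0 at alpha = 0.1.


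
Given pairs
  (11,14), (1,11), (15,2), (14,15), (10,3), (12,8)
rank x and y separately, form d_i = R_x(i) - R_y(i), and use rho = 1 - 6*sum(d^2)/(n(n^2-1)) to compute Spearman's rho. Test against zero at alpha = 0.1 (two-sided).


Step 1: Rank x and y separately (midranks; no ties here).
rank(x): 11->3, 1->1, 15->6, 14->5, 10->2, 12->4
rank(y): 14->5, 11->4, 2->1, 15->6, 3->2, 8->3
Step 2: d_i = R_x(i) - R_y(i); compute d_i^2.
  (3-5)^2=4, (1-4)^2=9, (6-1)^2=25, (5-6)^2=1, (2-2)^2=0, (4-3)^2=1
sum(d^2) = 40.
Step 3: rho = 1 - 6*40 / (6*(6^2 - 1)) = 1 - 240/210 = -0.142857.
Step 4: Under H0, t = rho * sqrt((n-2)/(1-rho^2)) = -0.2887 ~ t(4).
Step 5: Two-sided p-value from the t-distribution with 4 df = 0.787172.
Step 6: alpha = 0.1. fail to reject H0.

rho = -0.1429, p = 0.787172, fail to reject H0 at alpha = 0.1.


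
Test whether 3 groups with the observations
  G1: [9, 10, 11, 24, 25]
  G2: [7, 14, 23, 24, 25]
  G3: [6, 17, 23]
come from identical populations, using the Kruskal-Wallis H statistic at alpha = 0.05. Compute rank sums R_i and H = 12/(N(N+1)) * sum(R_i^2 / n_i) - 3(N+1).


Step 1: Combine all N = 13 observations and assign midranks.
sorted (value, group, rank): (6,G3,1), (7,G2,2), (9,G1,3), (10,G1,4), (11,G1,5), (14,G2,6), (17,G3,7), (23,G2,8.5), (23,G3,8.5), (24,G1,10.5), (24,G2,10.5), (25,G1,12.5), (25,G2,12.5)
Step 2: Sum ranks within each group.
R_1 = 35 (n_1 = 5)
R_2 = 39.5 (n_2 = 5)
R_3 = 16.5 (n_3 = 3)
Step 3: H = 12/(N(N+1)) * sum(R_i^2/n_i) - 3(N+1)
     = 12/(13*14) * (35^2/5 + 39.5^2/5 + 16.5^2/3) - 3*14
     = 0.065934 * 647.8 - 42
     = 0.712088.
Step 4: Ties present; correction factor C = 1 - 18/(13^3 - 13) = 0.991758. Corrected H = 0.712088 / 0.991758 = 0.718006.
Step 5: Under H0, H ~ chi^2(2); p-value = 0.698372.
Step 6: alpha = 0.05. fail to reject H0.

H = 0.7180, df = 2, p = 0.698372, fail to reject H0.


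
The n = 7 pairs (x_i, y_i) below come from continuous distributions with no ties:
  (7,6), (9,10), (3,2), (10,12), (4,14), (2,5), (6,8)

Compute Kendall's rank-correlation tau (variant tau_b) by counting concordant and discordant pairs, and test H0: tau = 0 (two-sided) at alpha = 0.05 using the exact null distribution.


Step 1: Enumerate the 21 unordered pairs (i,j) with i<j and classify each by sign(x_j-x_i) * sign(y_j-y_i).
  (1,2):dx=+2,dy=+4->C; (1,3):dx=-4,dy=-4->C; (1,4):dx=+3,dy=+6->C; (1,5):dx=-3,dy=+8->D
  (1,6):dx=-5,dy=-1->C; (1,7):dx=-1,dy=+2->D; (2,3):dx=-6,dy=-8->C; (2,4):dx=+1,dy=+2->C
  (2,5):dx=-5,dy=+4->D; (2,6):dx=-7,dy=-5->C; (2,7):dx=-3,dy=-2->C; (3,4):dx=+7,dy=+10->C
  (3,5):dx=+1,dy=+12->C; (3,6):dx=-1,dy=+3->D; (3,7):dx=+3,dy=+6->C; (4,5):dx=-6,dy=+2->D
  (4,6):dx=-8,dy=-7->C; (4,7):dx=-4,dy=-4->C; (5,6):dx=-2,dy=-9->C; (5,7):dx=+2,dy=-6->D
  (6,7):dx=+4,dy=+3->C
Step 2: C = 15, D = 6, total pairs = 21.
Step 3: tau = (C - D)/(n(n-1)/2) = (15 - 6)/21 = 0.428571.
Step 4: Exact two-sided p-value (enumerate n! = 5040 permutations of y under H0): p = 0.238889.
Step 5: alpha = 0.05. fail to reject H0.

tau_b = 0.4286 (C=15, D=6), p = 0.238889, fail to reject H0.


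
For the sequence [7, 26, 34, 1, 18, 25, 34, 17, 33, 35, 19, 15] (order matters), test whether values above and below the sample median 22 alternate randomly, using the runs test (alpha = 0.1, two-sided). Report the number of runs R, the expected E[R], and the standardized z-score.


Step 1: Compute median = 22; label A = above, B = below.
Labels in order: BAABBAABAABB  (n_A = 6, n_B = 6)
Step 2: Count runs R = 7.
Step 3: Under H0 (random ordering), E[R] = 2*n_A*n_B/(n_A+n_B) + 1 = 2*6*6/12 + 1 = 7.0000.
        Var[R] = 2*n_A*n_B*(2*n_A*n_B - n_A - n_B) / ((n_A+n_B)^2 * (n_A+n_B-1)) = 4320/1584 = 2.7273.
        SD[R] = 1.6514.
Step 4: R = E[R], so z = 0 with no continuity correction.
Step 5: Two-sided p-value via normal approximation = 2*(1 - Phi(|z|)) = 1.000000.
Step 6: alpha = 0.1. fail to reject H0.

R = 7, z = 0.0000, p = 1.000000, fail to reject H0.


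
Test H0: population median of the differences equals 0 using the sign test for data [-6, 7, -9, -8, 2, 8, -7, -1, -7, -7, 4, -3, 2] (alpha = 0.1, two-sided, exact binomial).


Step 1: Discard zero differences. Original n = 13; n_eff = number of nonzero differences = 13.
Nonzero differences (with sign): -6, +7, -9, -8, +2, +8, -7, -1, -7, -7, +4, -3, +2
Step 2: Count signs: positive = 5, negative = 8.
Step 3: Under H0: P(positive) = 0.5, so the number of positives S ~ Bin(13, 0.5).
Step 4: Two-sided exact p-value = sum of Bin(13,0.5) probabilities at or below the observed probability = 0.581055.
Step 5: alpha = 0.1. fail to reject H0.

n_eff = 13, pos = 5, neg = 8, p = 0.581055, fail to reject H0.


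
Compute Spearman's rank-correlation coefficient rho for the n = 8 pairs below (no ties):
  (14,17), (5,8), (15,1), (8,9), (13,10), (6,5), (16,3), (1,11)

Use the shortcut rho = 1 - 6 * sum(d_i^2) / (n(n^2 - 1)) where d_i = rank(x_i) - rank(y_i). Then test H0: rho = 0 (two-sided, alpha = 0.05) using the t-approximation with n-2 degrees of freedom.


Step 1: Rank x and y separately (midranks; no ties here).
rank(x): 14->6, 5->2, 15->7, 8->4, 13->5, 6->3, 16->8, 1->1
rank(y): 17->8, 8->4, 1->1, 9->5, 10->6, 5->3, 3->2, 11->7
Step 2: d_i = R_x(i) - R_y(i); compute d_i^2.
  (6-8)^2=4, (2-4)^2=4, (7-1)^2=36, (4-5)^2=1, (5-6)^2=1, (3-3)^2=0, (8-2)^2=36, (1-7)^2=36
sum(d^2) = 118.
Step 3: rho = 1 - 6*118 / (8*(8^2 - 1)) = 1 - 708/504 = -0.404762.
Step 4: Under H0, t = rho * sqrt((n-2)/(1-rho^2)) = -1.0842 ~ t(6).
Step 5: Two-sided p-value from the t-distribution with 6 df = 0.319889.
Step 6: alpha = 0.05. fail to reject H0.

rho = -0.4048, p = 0.319889, fail to reject H0 at alpha = 0.05.


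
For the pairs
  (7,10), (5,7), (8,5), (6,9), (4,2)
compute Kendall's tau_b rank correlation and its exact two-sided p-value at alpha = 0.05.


Step 1: Enumerate the 10 unordered pairs (i,j) with i<j and classify each by sign(x_j-x_i) * sign(y_j-y_i).
  (1,2):dx=-2,dy=-3->C; (1,3):dx=+1,dy=-5->D; (1,4):dx=-1,dy=-1->C; (1,5):dx=-3,dy=-8->C
  (2,3):dx=+3,dy=-2->D; (2,4):dx=+1,dy=+2->C; (2,5):dx=-1,dy=-5->C; (3,4):dx=-2,dy=+4->D
  (3,5):dx=-4,dy=-3->C; (4,5):dx=-2,dy=-7->C
Step 2: C = 7, D = 3, total pairs = 10.
Step 3: tau = (C - D)/(n(n-1)/2) = (7 - 3)/10 = 0.400000.
Step 4: Exact two-sided p-value (enumerate n! = 120 permutations of y under H0): p = 0.483333.
Step 5: alpha = 0.05. fail to reject H0.

tau_b = 0.4000 (C=7, D=3), p = 0.483333, fail to reject H0.


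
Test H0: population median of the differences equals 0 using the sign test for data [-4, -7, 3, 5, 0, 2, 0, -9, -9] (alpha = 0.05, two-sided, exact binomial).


Step 1: Discard zero differences. Original n = 9; n_eff = number of nonzero differences = 7.
Nonzero differences (with sign): -4, -7, +3, +5, +2, -9, -9
Step 2: Count signs: positive = 3, negative = 4.
Step 3: Under H0: P(positive) = 0.5, so the number of positives S ~ Bin(7, 0.5).
Step 4: Two-sided exact p-value = sum of Bin(7,0.5) probabilities at or below the observed probability = 1.000000.
Step 5: alpha = 0.05. fail to reject H0.

n_eff = 7, pos = 3, neg = 4, p = 1.000000, fail to reject H0.


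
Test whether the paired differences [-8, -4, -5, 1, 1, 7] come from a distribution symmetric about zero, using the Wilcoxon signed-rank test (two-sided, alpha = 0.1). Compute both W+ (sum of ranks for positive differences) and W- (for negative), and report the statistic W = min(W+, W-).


Step 1: Drop any zero differences (none here) and take |d_i|.
|d| = [8, 4, 5, 1, 1, 7]
Step 2: Midrank |d_i| (ties get averaged ranks).
ranks: |8|->6, |4|->3, |5|->4, |1|->1.5, |1|->1.5, |7|->5
Step 3: Attach original signs; sum ranks with positive sign and with negative sign.
W+ = 1.5 + 1.5 + 5 = 8
W- = 6 + 3 + 4 = 13
(Check: W+ + W- = 21 should equal n(n+1)/2 = 21.)
Step 4: Test statistic W = min(W+, W-) = 8.
Step 5: Ties in |d|, so use the tie-corrected normal approximation.
        E[W] = n(n+1)/4 = 6*7/4 = 10.5.
        Tie groups: |d|=1 (t=2); sum(t^3 - t) = 6.
        Var[W] = n(n+1)(2n+1)/24 - sum(t^3-t)/48 = 546/24 - 6/48 = 22.625.
        z = (W - E[W]) / sqrt(Var[W]) = (8 - 10.5) / 4.7566 = -0.5256.
        Two-sided p = 2*Phi(z) = 0.599174.
Step 6: alpha = 0.1. fail to reject H0.

W+ = 8, W- = 13, W = min = 8, p = 0.599174, fail to reject H0.


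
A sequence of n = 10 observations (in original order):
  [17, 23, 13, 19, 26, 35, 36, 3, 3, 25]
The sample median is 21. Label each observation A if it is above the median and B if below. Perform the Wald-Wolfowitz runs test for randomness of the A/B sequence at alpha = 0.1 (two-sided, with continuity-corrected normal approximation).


Step 1: Compute median = 21; label A = above, B = below.
Labels in order: BABBAAABBA  (n_A = 5, n_B = 5)
Step 2: Count runs R = 6.
Step 3: Under H0 (random ordering), E[R] = 2*n_A*n_B/(n_A+n_B) + 1 = 2*5*5/10 + 1 = 6.0000.
        Var[R] = 2*n_A*n_B*(2*n_A*n_B - n_A - n_B) / ((n_A+n_B)^2 * (n_A+n_B-1)) = 2000/900 = 2.2222.
        SD[R] = 1.4907.
Step 4: R = E[R], so z = 0 with no continuity correction.
Step 5: Two-sided p-value via normal approximation = 2*(1 - Phi(|z|)) = 1.000000.
Step 6: alpha = 0.1. fail to reject H0.

R = 6, z = 0.0000, p = 1.000000, fail to reject H0.


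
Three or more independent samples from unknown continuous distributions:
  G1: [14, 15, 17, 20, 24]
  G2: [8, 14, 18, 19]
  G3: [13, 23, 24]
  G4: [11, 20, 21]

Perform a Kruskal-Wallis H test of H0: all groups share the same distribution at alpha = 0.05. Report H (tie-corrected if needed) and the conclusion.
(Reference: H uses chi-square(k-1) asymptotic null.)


Step 1: Combine all N = 15 observations and assign midranks.
sorted (value, group, rank): (8,G2,1), (11,G4,2), (13,G3,3), (14,G1,4.5), (14,G2,4.5), (15,G1,6), (17,G1,7), (18,G2,8), (19,G2,9), (20,G1,10.5), (20,G4,10.5), (21,G4,12), (23,G3,13), (24,G1,14.5), (24,G3,14.5)
Step 2: Sum ranks within each group.
R_1 = 42.5 (n_1 = 5)
R_2 = 22.5 (n_2 = 4)
R_3 = 30.5 (n_3 = 3)
R_4 = 24.5 (n_4 = 3)
Step 3: H = 12/(N(N+1)) * sum(R_i^2/n_i) - 3(N+1)
     = 12/(15*16) * (42.5^2/5 + 22.5^2/4 + 30.5^2/3 + 24.5^2/3) - 3*16
     = 0.050000 * 997.979 - 48
     = 1.898958.
Step 4: Ties present; correction factor C = 1 - 18/(15^3 - 15) = 0.994643. Corrected H = 1.898958 / 0.994643 = 1.909186.
Step 5: Under H0, H ~ chi^2(3); p-value = 0.591468.
Step 6: alpha = 0.05. fail to reject H0.

H = 1.9092, df = 3, p = 0.591468, fail to reject H0.


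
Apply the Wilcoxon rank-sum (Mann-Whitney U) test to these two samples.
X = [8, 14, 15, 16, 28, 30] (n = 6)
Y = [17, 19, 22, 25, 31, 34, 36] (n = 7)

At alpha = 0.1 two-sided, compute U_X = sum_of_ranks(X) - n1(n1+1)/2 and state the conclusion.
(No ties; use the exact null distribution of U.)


Step 1: Combine and sort all 13 observations; assign midranks.
sorted (value, group): (8,X), (14,X), (15,X), (16,X), (17,Y), (19,Y), (22,Y), (25,Y), (28,X), (30,X), (31,Y), (34,Y), (36,Y)
ranks: 8->1, 14->2, 15->3, 16->4, 17->5, 19->6, 22->7, 25->8, 28->9, 30->10, 31->11, 34->12, 36->13
Step 2: Rank sum for X: R1 = 1 + 2 + 3 + 4 + 9 + 10 = 29.
Step 3: U_X = R1 - n1(n1+1)/2 = 29 - 6*7/2 = 29 - 21 = 8.
       U_Y = n1*n2 - U_X = 42 - 8 = 34.
Step 4: No ties, so the exact null distribution of U (based on enumerating the C(13,6) = 1716 equally likely rank assignments) gives the two-sided p-value.
Step 5: p-value = 0.073427; compare to alpha = 0.1. reject H0.

U_X = 8, p = 0.073427, reject H0 at alpha = 0.1.


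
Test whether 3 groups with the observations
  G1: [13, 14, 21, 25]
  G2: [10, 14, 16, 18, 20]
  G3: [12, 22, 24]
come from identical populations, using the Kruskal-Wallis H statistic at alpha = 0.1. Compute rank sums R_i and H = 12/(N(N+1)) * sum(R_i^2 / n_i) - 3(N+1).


Step 1: Combine all N = 12 observations and assign midranks.
sorted (value, group, rank): (10,G2,1), (12,G3,2), (13,G1,3), (14,G1,4.5), (14,G2,4.5), (16,G2,6), (18,G2,7), (20,G2,8), (21,G1,9), (22,G3,10), (24,G3,11), (25,G1,12)
Step 2: Sum ranks within each group.
R_1 = 28.5 (n_1 = 4)
R_2 = 26.5 (n_2 = 5)
R_3 = 23 (n_3 = 3)
Step 3: H = 12/(N(N+1)) * sum(R_i^2/n_i) - 3(N+1)
     = 12/(12*13) * (28.5^2/4 + 26.5^2/5 + 23^2/3) - 3*13
     = 0.076923 * 519.846 - 39
     = 0.988141.
Step 4: Ties present; correction factor C = 1 - 6/(12^3 - 12) = 0.996503. Corrected H = 0.988141 / 0.996503 = 0.991608.
Step 5: Under H0, H ~ chi^2(2); p-value = 0.609081.
Step 6: alpha = 0.1. fail to reject H0.

H = 0.9916, df = 2, p = 0.609081, fail to reject H0.


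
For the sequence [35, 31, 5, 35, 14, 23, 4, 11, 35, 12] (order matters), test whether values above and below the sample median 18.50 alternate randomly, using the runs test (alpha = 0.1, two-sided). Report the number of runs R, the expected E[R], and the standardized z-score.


Step 1: Compute median = 18.50; label A = above, B = below.
Labels in order: AABABABBAB  (n_A = 5, n_B = 5)
Step 2: Count runs R = 8.
Step 3: Under H0 (random ordering), E[R] = 2*n_A*n_B/(n_A+n_B) + 1 = 2*5*5/10 + 1 = 6.0000.
        Var[R] = 2*n_A*n_B*(2*n_A*n_B - n_A - n_B) / ((n_A+n_B)^2 * (n_A+n_B-1)) = 2000/900 = 2.2222.
        SD[R] = 1.4907.
Step 4: Continuity-corrected z = (R - 0.5 - E[R]) / SD[R] = (8 - 0.5 - 6.0000) / 1.4907 = 1.0062.
Step 5: Two-sided p-value via normal approximation = 2*(1 - Phi(|z|)) = 0.314305.
Step 6: alpha = 0.1. fail to reject H0.

R = 8, z = 1.0062, p = 0.314305, fail to reject H0.


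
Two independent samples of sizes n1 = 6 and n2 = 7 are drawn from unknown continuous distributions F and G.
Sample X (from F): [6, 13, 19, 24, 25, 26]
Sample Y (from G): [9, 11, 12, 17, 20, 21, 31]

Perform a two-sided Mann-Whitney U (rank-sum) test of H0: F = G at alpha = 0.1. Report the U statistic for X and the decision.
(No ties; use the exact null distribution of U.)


Step 1: Combine and sort all 13 observations; assign midranks.
sorted (value, group): (6,X), (9,Y), (11,Y), (12,Y), (13,X), (17,Y), (19,X), (20,Y), (21,Y), (24,X), (25,X), (26,X), (31,Y)
ranks: 6->1, 9->2, 11->3, 12->4, 13->5, 17->6, 19->7, 20->8, 21->9, 24->10, 25->11, 26->12, 31->13
Step 2: Rank sum for X: R1 = 1 + 5 + 7 + 10 + 11 + 12 = 46.
Step 3: U_X = R1 - n1(n1+1)/2 = 46 - 6*7/2 = 46 - 21 = 25.
       U_Y = n1*n2 - U_X = 42 - 25 = 17.
Step 4: No ties, so the exact null distribution of U (based on enumerating the C(13,6) = 1716 equally likely rank assignments) gives the two-sided p-value.
Step 5: p-value = 0.628205; compare to alpha = 0.1. fail to reject H0.

U_X = 25, p = 0.628205, fail to reject H0 at alpha = 0.1.


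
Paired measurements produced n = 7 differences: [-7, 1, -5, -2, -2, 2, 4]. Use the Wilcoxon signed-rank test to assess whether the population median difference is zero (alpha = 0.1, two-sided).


Step 1: Drop any zero differences (none here) and take |d_i|.
|d| = [7, 1, 5, 2, 2, 2, 4]
Step 2: Midrank |d_i| (ties get averaged ranks).
ranks: |7|->7, |1|->1, |5|->6, |2|->3, |2|->3, |2|->3, |4|->5
Step 3: Attach original signs; sum ranks with positive sign and with negative sign.
W+ = 1 + 3 + 5 = 9
W- = 7 + 6 + 3 + 3 = 19
(Check: W+ + W- = 28 should equal n(n+1)/2 = 28.)
Step 4: Test statistic W = min(W+, W-) = 9.
Step 5: Ties in |d|, so use the tie-corrected normal approximation.
        E[W] = n(n+1)/4 = 7*8/4 = 14.
        Tie groups: |d|=2 (t=3); sum(t^3 - t) = 24.
        Var[W] = n(n+1)(2n+1)/24 - sum(t^3-t)/48 = 840/24 - 24/48 = 34.5.
        z = (W - E[W]) / sqrt(Var[W]) = (9 - 14) / 5.8737 = -0.8513.
        Two-sided p = 2*Phi(z) = 0.394627.
Step 6: alpha = 0.1. fail to reject H0.

W+ = 9, W- = 19, W = min = 9, p = 0.394627, fail to reject H0.


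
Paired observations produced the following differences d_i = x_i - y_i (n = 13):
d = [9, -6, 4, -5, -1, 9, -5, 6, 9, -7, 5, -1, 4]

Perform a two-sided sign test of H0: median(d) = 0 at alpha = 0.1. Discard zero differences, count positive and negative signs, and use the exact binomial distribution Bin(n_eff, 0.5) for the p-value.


Step 1: Discard zero differences. Original n = 13; n_eff = number of nonzero differences = 13.
Nonzero differences (with sign): +9, -6, +4, -5, -1, +9, -5, +6, +9, -7, +5, -1, +4
Step 2: Count signs: positive = 7, negative = 6.
Step 3: Under H0: P(positive) = 0.5, so the number of positives S ~ Bin(13, 0.5).
Step 4: Two-sided exact p-value = sum of Bin(13,0.5) probabilities at or below the observed probability = 1.000000.
Step 5: alpha = 0.1. fail to reject H0.

n_eff = 13, pos = 7, neg = 6, p = 1.000000, fail to reject H0.


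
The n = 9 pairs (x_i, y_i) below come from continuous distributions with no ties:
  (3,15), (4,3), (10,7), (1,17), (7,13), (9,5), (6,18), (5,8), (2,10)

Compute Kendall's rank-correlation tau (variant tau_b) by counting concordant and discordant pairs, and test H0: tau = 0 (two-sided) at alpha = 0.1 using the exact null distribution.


Step 1: Enumerate the 36 unordered pairs (i,j) with i<j and classify each by sign(x_j-x_i) * sign(y_j-y_i).
  (1,2):dx=+1,dy=-12->D; (1,3):dx=+7,dy=-8->D; (1,4):dx=-2,dy=+2->D; (1,5):dx=+4,dy=-2->D
  (1,6):dx=+6,dy=-10->D; (1,7):dx=+3,dy=+3->C; (1,8):dx=+2,dy=-7->D; (1,9):dx=-1,dy=-5->C
  (2,3):dx=+6,dy=+4->C; (2,4):dx=-3,dy=+14->D; (2,5):dx=+3,dy=+10->C; (2,6):dx=+5,dy=+2->C
  (2,7):dx=+2,dy=+15->C; (2,8):dx=+1,dy=+5->C; (2,9):dx=-2,dy=+7->D; (3,4):dx=-9,dy=+10->D
  (3,5):dx=-3,dy=+6->D; (3,6):dx=-1,dy=-2->C; (3,7):dx=-4,dy=+11->D; (3,8):dx=-5,dy=+1->D
  (3,9):dx=-8,dy=+3->D; (4,5):dx=+6,dy=-4->D; (4,6):dx=+8,dy=-12->D; (4,7):dx=+5,dy=+1->C
  (4,8):dx=+4,dy=-9->D; (4,9):dx=+1,dy=-7->D; (5,6):dx=+2,dy=-8->D; (5,7):dx=-1,dy=+5->D
  (5,8):dx=-2,dy=-5->C; (5,9):dx=-5,dy=-3->C; (6,7):dx=-3,dy=+13->D; (6,8):dx=-4,dy=+3->D
  (6,9):dx=-7,dy=+5->D; (7,8):dx=-1,dy=-10->C; (7,9):dx=-4,dy=-8->C; (8,9):dx=-3,dy=+2->D
Step 2: C = 13, D = 23, total pairs = 36.
Step 3: tau = (C - D)/(n(n-1)/2) = (13 - 23)/36 = -0.277778.
Step 4: Exact two-sided p-value (enumerate n! = 362880 permutations of y under H0): p = 0.358488.
Step 5: alpha = 0.1. fail to reject H0.

tau_b = -0.2778 (C=13, D=23), p = 0.358488, fail to reject H0.
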